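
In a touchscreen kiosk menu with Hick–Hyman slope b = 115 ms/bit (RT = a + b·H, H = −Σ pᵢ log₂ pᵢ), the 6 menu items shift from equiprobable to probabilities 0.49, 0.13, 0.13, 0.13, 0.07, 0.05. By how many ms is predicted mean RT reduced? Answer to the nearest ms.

52 ms

Equiprobable entropy H₀ = log₂ 6 = 2.5850 bits.
Skewed entropy H = −Σ pᵢ log₂ pᵢ = 2.1369 bits.
ΔRT = b·(H₀ − H) = 115 × 0.4481 = 51.53 ms.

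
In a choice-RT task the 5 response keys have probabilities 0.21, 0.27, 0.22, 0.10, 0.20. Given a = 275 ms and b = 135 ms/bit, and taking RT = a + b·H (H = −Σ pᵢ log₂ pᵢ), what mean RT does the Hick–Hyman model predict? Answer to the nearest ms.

580 ms

Entropy contributions −pᵢ log₂ pᵢ: 0.4728, 0.5100, 0.4806, 0.3322, 0.4644; sum H = 2.2600 bits.
RT = a + bH = 275 + 135·2.2600 = 580.10 ms.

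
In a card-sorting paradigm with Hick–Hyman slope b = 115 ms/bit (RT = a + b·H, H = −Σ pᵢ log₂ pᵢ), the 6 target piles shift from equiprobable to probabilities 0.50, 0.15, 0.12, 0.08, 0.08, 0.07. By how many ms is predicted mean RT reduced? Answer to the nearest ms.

The RT saving is b·ΔH. Equiprobable H₀ = log₂(6) = 2.5850 bits; with the given probabilities H = 2.1292 bits.
b·(H₀ − H) = 115 × (2.5850 − 2.1292) = 52.41 ms.

52 ms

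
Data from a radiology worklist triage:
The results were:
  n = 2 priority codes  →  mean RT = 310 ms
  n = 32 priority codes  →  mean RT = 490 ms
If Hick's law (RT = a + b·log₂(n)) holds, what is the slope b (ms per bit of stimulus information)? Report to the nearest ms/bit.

b = (RT₂ − RT₁)/(log₂ n₂ − log₂ n₁) = (490 − 310)/(5 − 1) = 45 ms/bit.

45 ms/bit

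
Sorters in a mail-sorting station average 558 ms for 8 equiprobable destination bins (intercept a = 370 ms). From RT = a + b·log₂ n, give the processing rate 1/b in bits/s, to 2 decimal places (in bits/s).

15.96 bits/s

Choice component = 558 − 370 = 188 ms over log₂(8) = 3 bits.
b = 188 / 3 = 62.667 ms/bit, so 1/b = 15.957 bits/s.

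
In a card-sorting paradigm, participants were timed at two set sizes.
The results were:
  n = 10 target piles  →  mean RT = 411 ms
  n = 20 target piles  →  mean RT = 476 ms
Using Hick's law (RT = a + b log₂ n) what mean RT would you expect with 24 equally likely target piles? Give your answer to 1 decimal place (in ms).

RT is linear in log₂ n, so two points fix the line:
  b = (476 − 411) / (log₂ 20 − log₂ 10) = 65 / (4.3219 − 3.3219) = 65.000 ms/bit
  a = 411 − 65.000 × 3.3219 = 195.075 ms
Then RT(24) = 195.075 + 65.000 × log₂ 24 = 195.075 + 65.000 × 4.5850 ≈ 493.097 ms.

493.1 ms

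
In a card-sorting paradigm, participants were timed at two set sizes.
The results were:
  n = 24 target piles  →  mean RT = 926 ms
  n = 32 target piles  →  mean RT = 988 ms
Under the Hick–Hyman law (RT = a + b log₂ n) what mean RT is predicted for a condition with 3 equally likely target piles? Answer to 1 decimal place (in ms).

RT is linear in log₂ n, so two points fix the line:
  b = (988 − 926) / (log₂ 32 − log₂ 24) = 62 / (5 − 4.5850) = 149.384 ms/bit
  a = 926 − 149.384 × 4.5850 = 241.080 ms
Then RT(3) = 241.080 + 149.384 × log₂ 3 = 241.080 + 149.384 × 1.5850 ≈ 477.848 ms.

477.8 ms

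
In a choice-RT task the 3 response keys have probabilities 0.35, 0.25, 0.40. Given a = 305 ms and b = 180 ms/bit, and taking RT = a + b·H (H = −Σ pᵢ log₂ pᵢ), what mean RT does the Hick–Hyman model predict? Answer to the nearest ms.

H = 0.35·log₂(1/0.35) + 0.25·log₂(1/0.25) + 0.40·log₂(1/0.40) = 1.5589 bits.
RT = 305 + 180 × 1.5589 = 585.60 ms.

586 ms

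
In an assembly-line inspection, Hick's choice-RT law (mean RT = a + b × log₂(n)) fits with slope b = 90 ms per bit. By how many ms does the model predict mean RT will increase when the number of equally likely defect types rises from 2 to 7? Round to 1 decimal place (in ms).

162.7 ms

The intercept a cancels: ΔRT = b·(log₂ n₂ − log₂ n₁) = b·log₂(n₂/n₁).
log₂(7) − log₂(2) = 2.8074 − 1 = 1.8074.
ΔRT = 90 × 1.8074 = 162.662 ms.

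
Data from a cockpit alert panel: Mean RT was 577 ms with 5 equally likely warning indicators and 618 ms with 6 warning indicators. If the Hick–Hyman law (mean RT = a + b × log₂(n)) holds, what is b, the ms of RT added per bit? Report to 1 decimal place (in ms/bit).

155.9 ms/bit

The slope on a log₂ axis is (618 − 577) / (2.5850 − 2.3219) = 155.873 ms/bit.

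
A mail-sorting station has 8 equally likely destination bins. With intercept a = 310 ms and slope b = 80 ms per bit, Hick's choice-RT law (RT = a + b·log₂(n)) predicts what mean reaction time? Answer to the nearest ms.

550 ms

log₂(8) = 3 bits, so RT = 310 + 80 × 3 ≈ 550.000 ms.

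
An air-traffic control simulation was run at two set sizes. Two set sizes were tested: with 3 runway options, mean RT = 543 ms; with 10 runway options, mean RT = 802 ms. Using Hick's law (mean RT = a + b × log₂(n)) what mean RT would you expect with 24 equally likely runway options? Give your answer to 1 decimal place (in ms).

990.3 ms

RT is linear in log₂ n, so two points fix the line:
  b = (802 − 543) / (log₂ 10 − log₂ 3) = 259 / (3.3219 − 1.5850) = 149.111 ms/bit
  a = 543 − 149.111 × 1.5850 = 306.665 ms
Then RT(24) = 306.665 + 149.111 × log₂ 24 = 306.665 + 149.111 × 4.5850 ≈ 990.332 ms.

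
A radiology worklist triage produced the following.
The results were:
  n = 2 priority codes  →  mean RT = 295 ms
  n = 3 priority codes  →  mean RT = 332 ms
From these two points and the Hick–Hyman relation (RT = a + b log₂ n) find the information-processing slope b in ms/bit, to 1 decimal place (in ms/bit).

b = (RT₂ − RT₁)/(log₂ n₂ − log₂ n₁) = (332 − 295)/(1.5850 − 1) = 63.252 ms/bit.

63.3 ms/bit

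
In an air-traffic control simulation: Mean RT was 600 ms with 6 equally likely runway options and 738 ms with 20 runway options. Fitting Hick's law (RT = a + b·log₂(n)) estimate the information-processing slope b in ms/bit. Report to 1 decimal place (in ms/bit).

b = (RT₂ − RT₁)/(log₂ n₂ − log₂ n₁) = (738 − 600)/(4.3219 − 2.5850) = 79.449 ms/bit.

79.4 ms/bit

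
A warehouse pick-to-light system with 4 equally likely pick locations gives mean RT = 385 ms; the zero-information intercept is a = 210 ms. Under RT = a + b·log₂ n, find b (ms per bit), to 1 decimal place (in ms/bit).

log₂(4) = 2 bits.
b = (RT − a)/log₂ n = (385 − 210) / 2 = 87.500 ms/bit.

87.5 ms/bit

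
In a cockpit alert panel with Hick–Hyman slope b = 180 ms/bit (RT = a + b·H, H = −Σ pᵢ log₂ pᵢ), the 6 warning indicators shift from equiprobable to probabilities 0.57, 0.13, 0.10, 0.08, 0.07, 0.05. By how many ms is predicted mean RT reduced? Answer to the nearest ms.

The RT saving is b·ΔH. Equiprobable H₀ = log₂(6) = 2.5850 bits; with the given probabilities H = 1.9532 bits.
b·(H₀ − H) = 180 × (2.5850 − 1.9532) = 113.71 ms.

114 ms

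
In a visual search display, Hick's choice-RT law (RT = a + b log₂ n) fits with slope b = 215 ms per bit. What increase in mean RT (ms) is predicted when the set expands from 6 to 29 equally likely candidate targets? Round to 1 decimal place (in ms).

488.7 ms

ΔRT = (a + b log₂ n₂) − (a + b log₂ n₁) = b·(log₂ n₂ − log₂ n₁).
log₂(29) − log₂(6) = 4.8580 − 2.5850 = 2.2730.
ΔRT = 215 × 2.2730 = 488.699 ms.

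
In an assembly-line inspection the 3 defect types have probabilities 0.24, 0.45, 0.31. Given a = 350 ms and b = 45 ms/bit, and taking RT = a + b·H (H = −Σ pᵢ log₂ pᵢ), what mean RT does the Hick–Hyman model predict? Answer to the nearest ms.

H = 0.24·log₂(1/0.24) + 0.45·log₂(1/0.45) + 0.31·log₂(1/0.31) = 1.5363 bits.
RT = 350 + 45 × 1.5363 = 419.13 ms.

419 ms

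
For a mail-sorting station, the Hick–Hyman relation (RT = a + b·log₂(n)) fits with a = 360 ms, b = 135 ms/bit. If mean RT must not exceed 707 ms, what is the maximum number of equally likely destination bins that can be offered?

135·log₂ n ≤ 707 − 360 = 347, giving log₂ n ≤ 2.5704 and n ≤ 5.940. The largest whole number is 5.

5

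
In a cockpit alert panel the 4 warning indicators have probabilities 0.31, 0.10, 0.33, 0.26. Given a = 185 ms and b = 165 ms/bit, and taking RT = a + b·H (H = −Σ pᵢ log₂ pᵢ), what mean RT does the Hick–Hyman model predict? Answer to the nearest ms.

497 ms

Entropy contributions −pᵢ log₂ pᵢ: 0.5238, 0.3322, 0.5278, 0.5053; sum H = 1.8891 bits.
RT = a + bH = 185 + 165·1.8891 = 496.70 ms.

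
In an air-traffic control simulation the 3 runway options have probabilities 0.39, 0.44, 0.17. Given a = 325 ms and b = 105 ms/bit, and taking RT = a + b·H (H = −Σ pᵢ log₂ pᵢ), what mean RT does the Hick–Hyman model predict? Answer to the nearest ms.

H = 0.39·log₂(1/0.39) + 0.44·log₂(1/0.44) + 0.17·log₂(1/0.17) = 1.4855 bits.
RT = 325 + 105 × 1.4855 = 480.98 ms.

481 ms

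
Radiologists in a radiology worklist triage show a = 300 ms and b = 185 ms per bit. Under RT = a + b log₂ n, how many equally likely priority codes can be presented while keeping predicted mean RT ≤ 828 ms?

Information budget: (828 − 300)/185 = 2.8541 bits, so n ≤ 2^2.8541 = 7.230 → at most 7.

7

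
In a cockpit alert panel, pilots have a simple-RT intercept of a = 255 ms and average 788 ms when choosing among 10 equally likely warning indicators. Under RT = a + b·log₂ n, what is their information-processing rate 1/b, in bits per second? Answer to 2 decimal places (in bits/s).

6.23 bits/s

b = (788 − 255)/log₂ 10 = 533/3.3219 = 160.449 ms per bit = 0.16045 s/bit; the reciprocal is 6.233 bits/s.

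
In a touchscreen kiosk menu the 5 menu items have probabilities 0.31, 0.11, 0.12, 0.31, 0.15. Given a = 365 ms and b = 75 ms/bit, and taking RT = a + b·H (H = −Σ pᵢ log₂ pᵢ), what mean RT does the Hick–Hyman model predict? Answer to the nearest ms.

H = 0.31·log₂(1/0.31) + 0.11·log₂(1/0.11) + 0.12·log₂(1/0.12) + 0.31·log₂(1/0.31) + 0.15·log₂(1/0.15) = 2.1755 bits.
RT = 365 + 75 × 2.1755 = 528.16 ms.

528 ms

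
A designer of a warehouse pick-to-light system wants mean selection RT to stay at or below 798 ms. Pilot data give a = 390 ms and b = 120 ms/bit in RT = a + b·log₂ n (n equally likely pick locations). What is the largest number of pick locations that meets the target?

10

Information budget: (798 − 390)/120 = 3.4000 bits, so n ≤ 2^3.4000 = 10.556 → at most 10.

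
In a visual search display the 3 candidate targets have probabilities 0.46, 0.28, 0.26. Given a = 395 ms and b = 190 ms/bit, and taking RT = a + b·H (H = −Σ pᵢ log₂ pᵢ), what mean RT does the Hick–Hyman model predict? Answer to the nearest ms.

687 ms

Entropy contributions −pᵢ log₂ pᵢ: 0.5153, 0.5142, 0.5053; sum H = 1.5348 bits.
RT = a + bH = 395 + 190·1.5348 = 686.62 ms.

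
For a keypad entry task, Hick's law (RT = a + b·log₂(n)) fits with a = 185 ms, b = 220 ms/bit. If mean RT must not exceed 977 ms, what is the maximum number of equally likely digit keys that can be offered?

Set 185 + 220·log₂ n ≤ 977 → log₂ n ≤ (977 − 185)/220 = 3.6000.
So n ≤ 2^3.6000 = 12.126; the largest integer n is 12.

12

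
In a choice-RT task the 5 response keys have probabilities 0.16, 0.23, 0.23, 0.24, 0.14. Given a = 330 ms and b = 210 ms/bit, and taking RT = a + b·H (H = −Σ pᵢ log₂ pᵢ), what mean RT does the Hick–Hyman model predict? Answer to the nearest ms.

H = 0.16·log₂(1/0.16) + 0.23·log₂(1/0.23) + 0.23·log₂(1/0.23) + 0.24·log₂(1/0.24) + 0.14·log₂(1/0.14) = 2.2896 bits.
RT = 330 + 210 × 2.2896 = 810.82 ms.

811 ms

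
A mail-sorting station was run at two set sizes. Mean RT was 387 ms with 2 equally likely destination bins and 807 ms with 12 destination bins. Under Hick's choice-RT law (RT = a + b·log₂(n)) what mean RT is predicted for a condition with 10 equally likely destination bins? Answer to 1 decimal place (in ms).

Fit slope and intercept:
  b = (807 − 387) / (log₂ 12 − log₂ 2) = 420 / (3.5850 − 1) = 162.478 ms/bit
  a = 387 − 162.478 × 1 = 224.522 ms
Then RT(10) = 224.522 + 162.478 × log₂ 10 = 224.522 + 162.478 × 3.3219 ≈ 764.263 ms.

764.3 ms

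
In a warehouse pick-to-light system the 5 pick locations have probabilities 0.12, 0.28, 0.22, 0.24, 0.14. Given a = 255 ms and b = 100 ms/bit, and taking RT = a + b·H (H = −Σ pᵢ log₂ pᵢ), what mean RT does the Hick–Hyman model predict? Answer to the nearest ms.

H = 0.12·log₂(1/0.12) + 0.28·log₂(1/0.28) + 0.22·log₂(1/0.22) + 0.24·log₂(1/0.24) + 0.14·log₂(1/0.14) = 2.2531 bits.
RT = 255 + 100 × 2.2531 = 480.31 ms.

480 ms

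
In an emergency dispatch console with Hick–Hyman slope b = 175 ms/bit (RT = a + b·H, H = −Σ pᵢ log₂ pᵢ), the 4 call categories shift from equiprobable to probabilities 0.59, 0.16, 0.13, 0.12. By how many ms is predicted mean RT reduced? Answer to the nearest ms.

66 ms

The RT saving is b·ΔH. Equiprobable H₀ = log₂(4) = 2.0000 bits; with the given probabilities H = 1.6218 bits.
b·(H₀ − H) = 175 × (2.0000 − 1.6218) = 66.18 ms.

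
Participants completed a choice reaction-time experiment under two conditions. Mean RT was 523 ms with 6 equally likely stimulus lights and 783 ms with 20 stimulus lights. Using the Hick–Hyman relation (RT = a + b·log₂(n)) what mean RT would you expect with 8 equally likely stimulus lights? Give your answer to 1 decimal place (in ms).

Solve the two-equation system in a and b:
  b = (783 − 523) / (log₂ 20 − log₂ 6) = 260 / (4.3219 − 2.5850) = 149.686 ms/bit
  a = 523 − 149.686 × 2.5850 = 136.066 ms
Then RT(8) = 136.066 + 149.686 × log₂ 8 = 136.066 + 149.686 × 3 ≈ 585.125 ms.

585.1 ms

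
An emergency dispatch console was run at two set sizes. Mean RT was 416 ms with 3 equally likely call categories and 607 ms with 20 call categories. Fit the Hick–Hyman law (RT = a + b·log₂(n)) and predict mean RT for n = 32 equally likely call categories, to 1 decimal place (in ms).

RT is linear in log₂ n, so two points fix the line:
  b = (607 − 416) / (log₂ 20 − log₂ 3) = 191 / (4.3219 − 1.5850) = 69.785 ms/bit
  a = 416 − 69.785 × 1.5850 = 305.393 ms
Then RT(32) = 305.393 + 69.785 × log₂ 32 = 305.393 + 69.785 × 5 ≈ 654.319 ms.

654.3 ms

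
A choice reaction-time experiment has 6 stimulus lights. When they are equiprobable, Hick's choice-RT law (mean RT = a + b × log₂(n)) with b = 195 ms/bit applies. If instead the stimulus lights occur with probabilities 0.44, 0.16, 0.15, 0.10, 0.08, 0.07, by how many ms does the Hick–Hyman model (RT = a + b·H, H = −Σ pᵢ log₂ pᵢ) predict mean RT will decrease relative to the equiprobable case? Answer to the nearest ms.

The RT saving is b·ΔH. Equiprobable H₀ = log₂(6) = 2.5850 bits; with the given probabilities H = 2.2470 bits.
b·(H₀ − H) = 195 × (2.5850 − 2.2470) = 65.91 ms.

66 ms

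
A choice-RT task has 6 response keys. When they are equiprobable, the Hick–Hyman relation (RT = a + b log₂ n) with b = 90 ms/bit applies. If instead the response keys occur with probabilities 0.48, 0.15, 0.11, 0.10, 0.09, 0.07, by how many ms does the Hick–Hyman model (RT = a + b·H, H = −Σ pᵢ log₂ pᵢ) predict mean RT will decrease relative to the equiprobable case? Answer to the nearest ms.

The RT saving is b·ΔH. Equiprobable H₀ = log₂(6) = 2.5850 bits; with the given probabilities H = 2.1825 bits.
b·(H₀ − H) = 90 × (2.5850 − 2.1825) = 36.22 ms.

36 ms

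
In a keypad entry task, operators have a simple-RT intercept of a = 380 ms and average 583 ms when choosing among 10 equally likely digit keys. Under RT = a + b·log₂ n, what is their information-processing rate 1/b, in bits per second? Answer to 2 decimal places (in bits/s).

16.36 bits/s

Choice component = 583 − 380 = 203 ms over log₂(10) = 3.3219 bits.
b = 203 / 3.3219 = 61.109 ms/bit, so 1/b = 16.364 bits/s.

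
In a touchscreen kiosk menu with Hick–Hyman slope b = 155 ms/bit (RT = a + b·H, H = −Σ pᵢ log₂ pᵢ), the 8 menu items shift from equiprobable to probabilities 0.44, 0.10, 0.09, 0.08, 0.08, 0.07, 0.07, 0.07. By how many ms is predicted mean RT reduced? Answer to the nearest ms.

The RT saving is b·ΔH. Equiprobable H₀ = log₂(8) = 3.0000 bits; with the given probabilities H = 2.5547 bits.
b·(H₀ − H) = 155 × (3.0000 − 2.5547) = 69.03 ms.

69 ms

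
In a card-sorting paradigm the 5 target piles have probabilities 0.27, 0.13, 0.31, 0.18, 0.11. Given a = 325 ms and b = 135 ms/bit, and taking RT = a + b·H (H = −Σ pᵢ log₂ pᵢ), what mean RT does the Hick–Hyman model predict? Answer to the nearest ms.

H = 0.27·log₂(1/0.27) + 0.13·log₂(1/0.13) + 0.31·log₂(1/0.31) + 0.18·log₂(1/0.18) + 0.11·log₂(1/0.11) = 2.2121 bits.
RT = 325 + 135 × 2.2121 = 623.63 ms.

624 ms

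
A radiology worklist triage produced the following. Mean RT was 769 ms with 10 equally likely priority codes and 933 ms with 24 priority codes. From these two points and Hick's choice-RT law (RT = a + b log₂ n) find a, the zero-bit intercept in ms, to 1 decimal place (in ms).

The slope on a log₂ axis is (933 − 769) / (4.5850 − 3.3219) = 129.846 ms/bit.
Intercept: a = 769 − 129.846·log₂(10) = 337.661 ms.

337.7 ms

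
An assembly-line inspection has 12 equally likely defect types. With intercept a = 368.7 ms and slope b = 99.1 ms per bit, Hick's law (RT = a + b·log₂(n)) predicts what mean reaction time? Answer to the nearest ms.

724 ms

log₂(12) = 3.5850 bits, so RT = 368.7 + 99.1 × 3.5850 ≈ 723.970 ms.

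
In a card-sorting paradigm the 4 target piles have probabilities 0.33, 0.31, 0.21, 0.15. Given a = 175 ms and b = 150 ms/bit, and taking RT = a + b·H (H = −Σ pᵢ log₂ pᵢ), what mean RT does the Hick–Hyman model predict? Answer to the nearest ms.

465 ms

Entropy contributions −pᵢ log₂ pᵢ: 0.5278, 0.5238, 0.4728, 0.4105; sum H = 1.9350 bits.
RT = a + bH = 175 + 150·1.9350 = 465.25 ms.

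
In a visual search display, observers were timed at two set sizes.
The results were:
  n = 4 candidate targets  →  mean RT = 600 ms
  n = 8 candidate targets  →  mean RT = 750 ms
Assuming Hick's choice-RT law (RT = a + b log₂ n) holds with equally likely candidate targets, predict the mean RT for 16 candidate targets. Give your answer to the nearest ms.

900 ms

Solve the two-equation system in a and b:
  b = (750 − 600) / (log₂ 8 − log₂ 4) = 150 / (3 − 2) = 150 ms/bit
  a = 600 − 150 × 2 = 300 ms
Then RT(16) = 300 + 150 × log₂ 16 = 300 + 150 × 4 ≈ 900.000 ms.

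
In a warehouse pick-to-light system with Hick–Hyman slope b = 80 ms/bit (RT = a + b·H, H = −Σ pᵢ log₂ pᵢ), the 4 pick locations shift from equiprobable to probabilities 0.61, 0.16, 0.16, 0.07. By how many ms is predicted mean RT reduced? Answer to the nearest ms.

36 ms

Equiprobable entropy H₀ = log₂ 4 = 2.0000 bits.
Skewed entropy H = −Σ pᵢ log₂ pᵢ = 1.5496 bits.
ΔRT = b·(H₀ − H) = 80 × 0.4504 = 36.03 ms.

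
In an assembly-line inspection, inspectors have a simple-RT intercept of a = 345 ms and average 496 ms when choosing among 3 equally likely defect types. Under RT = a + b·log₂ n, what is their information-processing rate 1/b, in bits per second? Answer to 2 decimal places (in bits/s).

Choice component = 496 − 345 = 151 ms over log₂(3) = 1.5850 bits.
b = 151 / 1.5850 = 95.270 ms/bit, so 1/b = 10.496 bits/s.

10.50 bits/s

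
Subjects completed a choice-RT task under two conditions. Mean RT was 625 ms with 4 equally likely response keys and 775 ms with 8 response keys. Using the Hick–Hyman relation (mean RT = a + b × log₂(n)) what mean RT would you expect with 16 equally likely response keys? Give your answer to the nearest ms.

With log₂ n on the abscissa the relation is linear; from the two conditions:
  b = (775 − 625) / (log₂ 8 − log₂ 4) = 150 / (3 − 2) = 150 ms/bit
  a = 625 − 150 × 2 = 325 ms
Then RT(16) = 325 + 150 × log₂ 16 = 325 + 150 × 4 ≈ 925.000 ms.

925 ms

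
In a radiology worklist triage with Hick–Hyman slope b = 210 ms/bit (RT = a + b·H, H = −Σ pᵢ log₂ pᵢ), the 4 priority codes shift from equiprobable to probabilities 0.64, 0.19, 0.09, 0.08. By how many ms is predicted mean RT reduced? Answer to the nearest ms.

Equiprobable entropy H₀ = log₂ 4 = 2.0000 bits.
Skewed entropy H = −Σ pᵢ log₂ pᵢ = 1.4715 bits.
ΔRT = b·(H₀ − H) = 210 × 0.5285 = 110.99 ms.

111 ms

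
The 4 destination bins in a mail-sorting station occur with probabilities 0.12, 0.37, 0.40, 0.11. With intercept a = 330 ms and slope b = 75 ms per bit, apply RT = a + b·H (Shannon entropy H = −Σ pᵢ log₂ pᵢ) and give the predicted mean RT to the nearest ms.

Entropy contributions −pᵢ log₂ pᵢ: 0.3671, 0.5307, 0.5288, 0.3503; sum H = 1.7769 bits.
RT = a + bH = 330 + 75·1.7769 = 463.26 ms.

463 ms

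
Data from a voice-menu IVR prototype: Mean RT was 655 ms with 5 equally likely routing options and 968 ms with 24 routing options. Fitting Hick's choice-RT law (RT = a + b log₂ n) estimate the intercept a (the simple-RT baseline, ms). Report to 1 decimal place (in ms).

333.9 ms

b = (RT₂ − RT₁)/(log₂ n₂ − log₂ n₁) = (968 − 655)/(4.5850 − 2.3219) = 138.310 ms/bit.
Intercept: a = 655 − 138.310·log₂(5) = 333.854 ms.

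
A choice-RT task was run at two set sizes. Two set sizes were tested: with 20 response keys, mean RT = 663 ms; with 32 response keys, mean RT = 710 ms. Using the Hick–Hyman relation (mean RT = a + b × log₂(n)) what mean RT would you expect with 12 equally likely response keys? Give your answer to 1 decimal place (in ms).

611.9 ms

Fit slope and intercept:
  b = (710 − 663) / (log₂ 32 − log₂ 20) = 47 / (5 − 4.3219) = 69.314 ms/bit
  a = 663 − 69.314 × 4.3219 = 363.429 ms
Then RT(12) = 363.429 + 69.314 × log₂ 12 = 363.429 + 69.314 × 3.5850 ≈ 611.918 ms.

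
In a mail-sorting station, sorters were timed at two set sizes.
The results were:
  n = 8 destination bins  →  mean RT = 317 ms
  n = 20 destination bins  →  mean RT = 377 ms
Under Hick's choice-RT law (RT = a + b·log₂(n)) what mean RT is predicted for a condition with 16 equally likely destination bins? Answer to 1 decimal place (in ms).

362.4 ms

Fit slope and intercept:
  b = (377 − 317) / (log₂ 20 − log₂ 8) = 60 / (4.3219 − 3) = 45.388 ms/bit
  a = 317 − 45.388 × 3 = 180.835 ms
Then RT(16) = 180.835 + 45.388 × log₂ 16 = 180.835 + 45.388 × 4 ≈ 362.388 ms.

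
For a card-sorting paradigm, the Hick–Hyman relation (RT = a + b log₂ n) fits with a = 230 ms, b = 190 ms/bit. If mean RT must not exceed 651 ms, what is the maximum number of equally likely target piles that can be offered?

Information budget: (651 − 230)/190 = 2.2158 bits, so n ≤ 2^2.2158 = 4.645 → at most 4.

4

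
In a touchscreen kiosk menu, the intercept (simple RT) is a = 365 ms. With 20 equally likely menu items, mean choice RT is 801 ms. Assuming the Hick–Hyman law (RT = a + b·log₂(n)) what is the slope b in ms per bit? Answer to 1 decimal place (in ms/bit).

b = (801 − 365) / log₂(20) = 436 / 4.3219 = 100.881 ms/bit.

100.9 ms/bit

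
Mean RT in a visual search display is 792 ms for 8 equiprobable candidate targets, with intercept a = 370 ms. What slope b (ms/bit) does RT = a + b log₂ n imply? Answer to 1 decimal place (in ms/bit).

140.7 ms/bit

b = (792 − 370) / log₂(8) = 422 / 3 = 140.667 ms/bit.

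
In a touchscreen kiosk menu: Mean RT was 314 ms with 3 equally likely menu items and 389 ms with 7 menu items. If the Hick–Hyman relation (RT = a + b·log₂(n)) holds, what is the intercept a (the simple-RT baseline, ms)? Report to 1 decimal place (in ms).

216.8 ms

Slope: b = (389 − 314) / (log₂ 7 − log₂ 3) = 75/1.2224 = 61.355 ms/bit.
a = RT₁ − b·log₂ n₁ = 314 − 61.355 × 1.5850 = 216.754 ms.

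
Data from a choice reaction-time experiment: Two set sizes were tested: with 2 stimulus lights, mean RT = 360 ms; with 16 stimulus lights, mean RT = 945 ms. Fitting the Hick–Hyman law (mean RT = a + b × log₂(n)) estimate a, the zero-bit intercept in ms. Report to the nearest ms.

165 ms

The slope on a log₂ axis is (945 − 360) / (4 − 1) = 195 ms/bit.
a = RT₁ − b·log₂ n₁ = 360 − 195 × 1 = 165.000 ms.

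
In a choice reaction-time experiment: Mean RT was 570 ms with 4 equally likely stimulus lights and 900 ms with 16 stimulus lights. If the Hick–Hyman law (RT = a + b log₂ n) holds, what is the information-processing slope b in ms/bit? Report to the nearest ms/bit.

165 ms/bit

b = (RT₂ − RT₁)/(log₂ n₂ − log₂ n₁) = (900 − 570)/(4 − 2) = 165 ms/bit.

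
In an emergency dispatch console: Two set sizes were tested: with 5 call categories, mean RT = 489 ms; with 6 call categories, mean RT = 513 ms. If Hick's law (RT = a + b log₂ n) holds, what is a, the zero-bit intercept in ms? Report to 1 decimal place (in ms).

277.1 ms

The slope on a log₂ axis is (513 − 489) / (2.5850 − 2.3219) = 91.243 ms/bit.
Intercept: a = 489 − 91.243·log₂(5) = 277.141 ms.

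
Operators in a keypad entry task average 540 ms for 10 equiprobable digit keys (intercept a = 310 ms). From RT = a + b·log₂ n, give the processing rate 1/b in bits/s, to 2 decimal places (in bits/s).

b = (540 − 310)/log₂ 10 = 230/3.3219 = 69.237 ms per bit = 0.06924 s/bit; the reciprocal is 14.443 bits/s.

14.44 bits/s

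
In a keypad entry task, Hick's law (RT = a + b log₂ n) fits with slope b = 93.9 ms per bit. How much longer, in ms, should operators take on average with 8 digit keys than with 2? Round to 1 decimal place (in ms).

ΔRT = (a + b log₂ n₂) − (a + b log₂ n₁) = b·(log₂ n₂ − log₂ n₁).
log₂(8) − log₂(2) = log₂(8/2) = log₂(4) = 2.
ΔRT = 93.9 × 2.0000 = 187.800 ms.

187.8 ms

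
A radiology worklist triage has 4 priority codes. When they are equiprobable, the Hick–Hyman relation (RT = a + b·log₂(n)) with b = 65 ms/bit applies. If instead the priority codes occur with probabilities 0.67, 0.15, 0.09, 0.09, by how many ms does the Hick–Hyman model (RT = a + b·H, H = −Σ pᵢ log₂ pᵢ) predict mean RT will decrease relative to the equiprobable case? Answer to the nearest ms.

The RT saving is b·ΔH. Equiprobable H₀ = log₂(4) = 2.0000 bits; with the given probabilities H = 1.4230 bits.
b·(H₀ − H) = 65 × (2.0000 − 1.4230) = 37.51 ms.

38 ms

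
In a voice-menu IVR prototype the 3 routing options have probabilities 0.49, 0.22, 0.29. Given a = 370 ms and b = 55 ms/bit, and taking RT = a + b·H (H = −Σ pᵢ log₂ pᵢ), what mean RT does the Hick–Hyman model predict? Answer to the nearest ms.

453 ms

H = 0.49·log₂(1/0.49) + 0.22·log₂(1/0.22) + 0.29·log₂(1/0.29) = 1.5028 bits.
RT = 370 + 55 × 1.5028 = 452.65 ms.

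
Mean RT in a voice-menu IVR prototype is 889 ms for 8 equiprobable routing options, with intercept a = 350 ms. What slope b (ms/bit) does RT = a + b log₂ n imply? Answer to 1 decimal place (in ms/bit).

log₂(8) = 3 bits.
b = (RT − a)/log₂ n = (889 − 350) / 3 = 179.667 ms/bit.

179.7 ms/bit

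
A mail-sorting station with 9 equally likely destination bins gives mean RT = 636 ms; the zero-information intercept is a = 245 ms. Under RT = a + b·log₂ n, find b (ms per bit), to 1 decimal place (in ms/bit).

b = (636 − 245) / log₂(9) = 391 / 3.1699 = 123.347 ms/bit.

123.3 ms/bit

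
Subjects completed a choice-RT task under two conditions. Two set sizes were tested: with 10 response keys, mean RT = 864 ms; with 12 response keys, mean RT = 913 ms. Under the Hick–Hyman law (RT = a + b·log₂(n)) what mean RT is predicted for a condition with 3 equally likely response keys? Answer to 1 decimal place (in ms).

With log₂ n on the abscissa the relation is linear; from the two conditions:
  b = (913 − 864) / (log₂ 12 − log₂ 10) = 49 / (3.5850 − 3.3219) = 186.287 ms/bit
  a = 864 − 186.287 × 3.3219 = 245.167 ms
Then RT(3) = 245.167 + 186.287 × log₂ 3 = 245.167 + 186.287 × 1.5850 ≈ 540.425 ms.

540.4 ms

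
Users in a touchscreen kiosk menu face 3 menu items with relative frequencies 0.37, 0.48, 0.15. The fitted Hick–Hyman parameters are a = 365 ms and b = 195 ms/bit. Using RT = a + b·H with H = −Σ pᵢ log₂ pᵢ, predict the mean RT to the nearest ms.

H = 0.37·log₂(1/0.37) + 0.48·log₂(1/0.48) + 0.15·log₂(1/0.15) = 1.4495 bits.
RT = 365 + 195 × 1.4495 = 647.66 ms.

648 ms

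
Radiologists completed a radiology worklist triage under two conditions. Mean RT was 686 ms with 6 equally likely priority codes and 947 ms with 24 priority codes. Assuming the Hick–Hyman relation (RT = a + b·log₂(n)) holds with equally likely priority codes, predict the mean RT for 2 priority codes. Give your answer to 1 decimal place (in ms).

With log₂ n on the abscissa the relation is linear; from the two conditions:
  b = (947 − 686) / (log₂ 24 − log₂ 6) = 261 / (4.5850 − 2.5850) = 130.500 ms/bit
  a = 686 − 130.500 × 2.5850 = 348.662 ms
Then RT(2) = 348.662 + 130.500 × log₂ 2 = 348.662 + 130.500 × 1 ≈ 479.162 ms.

479.2 ms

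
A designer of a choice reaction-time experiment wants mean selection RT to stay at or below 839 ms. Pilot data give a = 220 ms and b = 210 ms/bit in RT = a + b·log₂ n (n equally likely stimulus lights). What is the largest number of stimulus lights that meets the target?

7

Set 220 + 210·log₂ n ≤ 839 → log₂ n ≤ (839 − 220)/210 = 2.9476.
So n ≤ 2^2.9476 = 7.715; the largest integer n is 7.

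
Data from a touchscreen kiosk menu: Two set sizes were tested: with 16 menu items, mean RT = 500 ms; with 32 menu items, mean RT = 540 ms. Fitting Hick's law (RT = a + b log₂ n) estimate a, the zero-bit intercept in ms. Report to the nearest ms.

340 ms

b = (RT₂ − RT₁)/(log₂ n₂ − log₂ n₁) = (540 − 500)/(5 − 4) = 40 ms/bit.
Intercept: a = 500 − 40·log₂(16) = 340.000 ms.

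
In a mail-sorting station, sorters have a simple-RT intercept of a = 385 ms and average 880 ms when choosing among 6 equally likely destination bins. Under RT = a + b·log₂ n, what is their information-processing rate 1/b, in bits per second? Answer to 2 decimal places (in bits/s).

Choice component = 880 − 385 = 495 ms over log₂(6) = 2.5850 bits.
b = 495 / 2.5850 = 191.492 ms/bit, so 1/b = 5.222 bits/s.

5.22 bits/s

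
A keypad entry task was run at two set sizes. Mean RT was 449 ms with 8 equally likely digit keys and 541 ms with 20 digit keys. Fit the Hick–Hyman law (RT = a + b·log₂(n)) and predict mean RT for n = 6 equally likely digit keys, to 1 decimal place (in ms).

RT is linear in log₂ n, so two points fix the line:
  b = (541 − 449) / (log₂ 20 − log₂ 8) = 92 / (4.3219 − 3) = 69.595 ms/bit
  a = 449 − 69.595 × 3 = 240.214 ms
Then RT(6) = 240.214 + 69.595 × log₂ 6 = 240.214 + 69.595 × 2.5850 ≈ 420.115 ms.

420.1 ms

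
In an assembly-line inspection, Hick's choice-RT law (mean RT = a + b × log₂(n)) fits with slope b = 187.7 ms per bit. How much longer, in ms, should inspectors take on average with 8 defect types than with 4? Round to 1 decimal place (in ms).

ΔRT = (a + b log₂ n₂) − (a + b log₂ n₁) = b·(log₂ n₂ − log₂ n₁).
log₂(8) − log₂(4) = log₂(8/4) = log₂(2) = 1.
ΔRT = 187.7 × 1.0000 = 187.700 ms.

187.7 ms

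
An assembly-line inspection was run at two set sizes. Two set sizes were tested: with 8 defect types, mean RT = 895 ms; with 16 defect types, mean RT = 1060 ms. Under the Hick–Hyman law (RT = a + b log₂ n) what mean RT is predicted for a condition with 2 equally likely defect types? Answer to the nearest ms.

RT is linear in log₂ n, so two points fix the line:
  b = (1060 − 895) / (log₂ 16 − log₂ 8) = 165 / (4 − 3) = 165 ms/bit
  a = 895 − 165 × 3 = 400 ms
Then RT(2) = 400 + 165 × log₂ 2 = 400 + 165 × 1 ≈ 565.000 ms.

565 ms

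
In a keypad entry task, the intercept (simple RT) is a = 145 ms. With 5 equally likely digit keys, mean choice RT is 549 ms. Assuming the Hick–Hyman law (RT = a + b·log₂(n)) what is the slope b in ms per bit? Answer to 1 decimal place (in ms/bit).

log₂(5) = 2.3219 bits.
b = (RT − a)/log₂ n = (549 − 145) / 2.3219 = 173.993 ms/bit.

174.0 ms/bit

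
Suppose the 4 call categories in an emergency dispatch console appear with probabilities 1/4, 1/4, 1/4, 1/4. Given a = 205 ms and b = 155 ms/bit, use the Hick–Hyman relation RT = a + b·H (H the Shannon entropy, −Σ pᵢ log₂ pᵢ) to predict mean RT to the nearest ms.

515 ms

H = −Σ pᵢ log₂ pᵢ = 0.25·2 + 0.25·2 + 0.25·2 + 0.25·2 = 2.000 bits.
RT = 205 + 155 × 2.000 = 515.00 ms.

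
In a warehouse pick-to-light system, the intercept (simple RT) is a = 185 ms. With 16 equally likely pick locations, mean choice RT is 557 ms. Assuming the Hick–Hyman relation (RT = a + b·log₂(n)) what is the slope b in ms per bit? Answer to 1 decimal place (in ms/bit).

16 alternatives carry log₂ 16 = 4 bits; the choice cost is 557 − 185 = 372 ms, so b = 372/4 = 93.000 ms/bit.

93.0 ms/bit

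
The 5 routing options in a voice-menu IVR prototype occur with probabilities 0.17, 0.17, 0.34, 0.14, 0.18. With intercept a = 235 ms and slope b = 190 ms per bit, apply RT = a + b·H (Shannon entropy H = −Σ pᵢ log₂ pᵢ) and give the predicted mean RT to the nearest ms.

Entropy contributions −pᵢ log₂ pᵢ: 0.4346, 0.4346, 0.5292, 0.3971, 0.4453; sum H = 2.2408 bits.
RT = a + bH = 235 + 190·2.2408 = 660.75 ms.

661 ms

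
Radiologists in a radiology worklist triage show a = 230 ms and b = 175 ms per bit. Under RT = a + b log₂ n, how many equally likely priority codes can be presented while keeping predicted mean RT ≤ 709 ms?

6

Information budget: (709 − 230)/175 = 2.7371 bits, so n ≤ 2^2.7371 = 6.667 → at most 6.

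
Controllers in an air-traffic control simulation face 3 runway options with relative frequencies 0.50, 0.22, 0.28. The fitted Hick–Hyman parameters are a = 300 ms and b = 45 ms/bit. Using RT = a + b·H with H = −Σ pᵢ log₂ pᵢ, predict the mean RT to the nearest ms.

H = 0.50·log₂(1/0.50) + 0.22·log₂(1/0.22) + 0.28·log₂(1/0.28) = 1.4948 bits.
RT = 300 + 45 × 1.4948 = 367.27 ms.

367 ms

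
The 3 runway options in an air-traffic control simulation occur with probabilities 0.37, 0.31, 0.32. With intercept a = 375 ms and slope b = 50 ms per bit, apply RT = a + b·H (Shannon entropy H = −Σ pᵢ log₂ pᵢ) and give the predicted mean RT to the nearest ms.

Entropy contributions −pᵢ log₂ pᵢ: 0.5307, 0.5238, 0.5260; sum H = 1.5806 bits.
RT = a + bH = 375 + 50·1.5806 = 454.03 ms.

454 ms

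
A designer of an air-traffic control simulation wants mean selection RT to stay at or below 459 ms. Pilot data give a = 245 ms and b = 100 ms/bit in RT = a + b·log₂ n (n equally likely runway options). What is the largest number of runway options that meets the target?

4

100·log₂ n ≤ 459 − 245 = 214, giving log₂ n ≤ 2.1400 and n ≤ 4.408. The largest whole number is 4.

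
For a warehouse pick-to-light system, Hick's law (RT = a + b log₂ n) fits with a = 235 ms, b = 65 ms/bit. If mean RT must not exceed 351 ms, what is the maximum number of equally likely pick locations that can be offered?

3

Information budget: (351 − 235)/65 = 1.7846 bits, so n ≤ 2^1.7846 = 3.445 → at most 3.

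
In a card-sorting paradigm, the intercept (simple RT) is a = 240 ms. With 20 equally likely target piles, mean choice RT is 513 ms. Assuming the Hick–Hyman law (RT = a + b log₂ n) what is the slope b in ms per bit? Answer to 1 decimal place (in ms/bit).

b = (513 − 240) / log₂(20) = 273 / 4.3219 = 63.166 ms/bit.

63.2 ms/bit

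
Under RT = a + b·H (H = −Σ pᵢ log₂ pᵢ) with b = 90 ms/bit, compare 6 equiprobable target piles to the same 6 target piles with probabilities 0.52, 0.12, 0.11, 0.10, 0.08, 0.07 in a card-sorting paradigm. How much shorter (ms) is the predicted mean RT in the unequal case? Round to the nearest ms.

The RT saving is b·ΔH. Equiprobable H₀ = log₂(6) = 2.5850 bits; with the given probabilities H = 2.1002 bits.
b·(H₀ − H) = 90 × (2.5850 − 2.1002) = 43.63 ms.

44 ms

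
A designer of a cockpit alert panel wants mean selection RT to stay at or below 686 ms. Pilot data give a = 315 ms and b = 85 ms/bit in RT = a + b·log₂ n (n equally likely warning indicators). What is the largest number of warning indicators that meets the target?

Information budget: (686 − 315)/85 = 4.3647 bits, so n ≤ 2^4.3647 = 20.602 → at most 20.

20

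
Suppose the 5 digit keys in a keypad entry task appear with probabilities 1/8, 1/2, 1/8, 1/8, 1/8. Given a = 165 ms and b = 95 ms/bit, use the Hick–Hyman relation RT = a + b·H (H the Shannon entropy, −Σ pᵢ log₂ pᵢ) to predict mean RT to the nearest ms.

355 ms

H = −Σ pᵢ log₂ pᵢ = 0.125·3 + 0.5·1 + 0.125·3 + 0.125·3 + 0.125·3 = 2.000 bits.
RT = 165 + 95 × 2.000 = 355.00 ms.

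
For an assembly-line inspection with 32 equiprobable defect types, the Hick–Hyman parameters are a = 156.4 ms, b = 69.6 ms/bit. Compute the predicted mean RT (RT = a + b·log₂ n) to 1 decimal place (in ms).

log₂(32) = 5 bits, so RT = 156.4 + 69.6 × 5 ≈ 504.400 ms.

504.4 ms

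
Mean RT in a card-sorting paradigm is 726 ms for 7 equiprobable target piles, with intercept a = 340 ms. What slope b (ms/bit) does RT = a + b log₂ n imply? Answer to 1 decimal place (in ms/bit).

137.5 ms/bit

log₂(7) = 2.8074 bits.
b = (RT − a)/log₂ n = (726 − 340) / 2.8074 = 137.496 ms/bit.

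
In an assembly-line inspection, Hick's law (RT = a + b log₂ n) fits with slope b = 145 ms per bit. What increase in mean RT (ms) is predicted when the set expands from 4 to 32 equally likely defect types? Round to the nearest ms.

435 ms

Only the slope matters, since a is common to both: ΔRT = b·log₂(n₂/n₁).
log₂(32) − log₂(4) = log₂(32/4) = log₂(8) = 3.
ΔRT = 145 × 3.0000 = 435.000 ms.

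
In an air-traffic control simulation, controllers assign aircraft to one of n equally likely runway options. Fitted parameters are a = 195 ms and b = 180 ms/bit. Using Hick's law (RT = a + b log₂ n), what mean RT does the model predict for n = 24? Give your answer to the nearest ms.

log₂(24) = 4.5850 bits, so RT = 195 + 180 × 4.5850 ≈ 1020.293 ms.

1020 ms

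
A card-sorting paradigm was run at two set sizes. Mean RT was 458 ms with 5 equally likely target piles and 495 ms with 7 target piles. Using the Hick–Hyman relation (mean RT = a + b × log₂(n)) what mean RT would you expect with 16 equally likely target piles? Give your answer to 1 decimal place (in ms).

Solve the two-equation system in a and b:
  b = (495 − 458) / (log₂ 7 − log₂ 5) = 37 / (2.8074 − 2.3219) = 76.222 ms/bit
  a = 458 − 76.222 × 2.3219 = 281.019 ms
Then RT(16) = 281.019 + 76.222 × log₂ 16 = 281.019 + 76.222 × 4 ≈ 585.905 ms.

585.9 ms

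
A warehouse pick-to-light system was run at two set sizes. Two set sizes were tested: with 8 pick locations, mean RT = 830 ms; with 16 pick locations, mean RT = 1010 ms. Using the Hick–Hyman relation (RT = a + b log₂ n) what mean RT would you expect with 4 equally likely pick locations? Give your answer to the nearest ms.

650 ms

RT is linear in log₂ n, so two points fix the line:
  b = (1010 − 830) / (log₂ 16 − log₂ 8) = 180 / (4 − 3) = 180 ms/bit
  a = 830 − 180 × 3 = 290 ms
Then RT(4) = 290 + 180 × log₂ 4 = 290 + 180 × 2 ≈ 650.000 ms.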